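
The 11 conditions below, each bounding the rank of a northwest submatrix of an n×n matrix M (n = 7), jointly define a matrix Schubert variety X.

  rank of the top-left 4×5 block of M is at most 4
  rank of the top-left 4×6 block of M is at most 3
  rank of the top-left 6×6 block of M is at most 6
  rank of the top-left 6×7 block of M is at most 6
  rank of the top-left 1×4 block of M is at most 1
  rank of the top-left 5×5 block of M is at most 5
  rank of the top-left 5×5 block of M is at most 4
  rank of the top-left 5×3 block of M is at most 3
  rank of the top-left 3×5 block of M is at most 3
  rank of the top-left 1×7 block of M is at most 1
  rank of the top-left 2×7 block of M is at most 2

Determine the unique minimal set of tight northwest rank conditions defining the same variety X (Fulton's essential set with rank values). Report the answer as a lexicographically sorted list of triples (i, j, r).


Reconstructing r_w from the 11 given conditions:

  R[1]: 1 1 1 1 1 1 1
  R[2]: 1 2 2 2 2 2 2
  R[3]: 1 2 3 3 3 3 3
  R[4]: 1 2 3 3 3 3 4
  R[5]: 1 2 3 4 4 4 5
  R[6]: 1 2 3 4 5 5 6
  R[7]: 1 2 3 4 5 6 7

reading off 1-entries of Δ²R: w = (1, 2, 3, 7, 4, 5, 6).

1 SE-corner of the 3-cell Rothe diagram gives Ess(w):

[(4, 6, 3)]


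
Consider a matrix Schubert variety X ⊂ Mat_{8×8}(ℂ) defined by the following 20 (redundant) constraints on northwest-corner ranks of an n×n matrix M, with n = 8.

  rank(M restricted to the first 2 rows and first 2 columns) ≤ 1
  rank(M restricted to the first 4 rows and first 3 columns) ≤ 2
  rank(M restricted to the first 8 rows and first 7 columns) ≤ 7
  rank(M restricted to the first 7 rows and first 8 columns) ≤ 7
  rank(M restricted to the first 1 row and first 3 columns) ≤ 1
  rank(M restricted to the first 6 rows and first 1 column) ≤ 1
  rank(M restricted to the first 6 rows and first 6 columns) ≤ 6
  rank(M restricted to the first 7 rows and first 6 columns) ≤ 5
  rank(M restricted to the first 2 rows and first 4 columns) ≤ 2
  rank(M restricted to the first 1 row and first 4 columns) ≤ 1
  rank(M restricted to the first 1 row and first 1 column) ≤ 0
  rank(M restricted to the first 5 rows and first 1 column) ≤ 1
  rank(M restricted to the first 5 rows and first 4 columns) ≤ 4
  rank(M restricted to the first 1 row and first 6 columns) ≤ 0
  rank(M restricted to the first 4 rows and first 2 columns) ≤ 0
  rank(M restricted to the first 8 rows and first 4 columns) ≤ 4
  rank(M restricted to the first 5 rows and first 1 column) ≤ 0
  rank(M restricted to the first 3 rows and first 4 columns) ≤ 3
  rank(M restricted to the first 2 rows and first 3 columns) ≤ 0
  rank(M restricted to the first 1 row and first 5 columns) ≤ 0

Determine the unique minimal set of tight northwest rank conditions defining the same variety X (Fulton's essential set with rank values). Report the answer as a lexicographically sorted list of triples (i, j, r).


Computing R[i][j] = min implied NW-rank bound (n=8, 20 conditions):

  i=1: 0 0 0 0 0 0 1 1
  i=2: 0 0 0 1 1 1 2 2
  i=3: 0 0 1 2 2 2 3 3
  i=4: 0 0 1 2 3 3 4 4
  i=5: 0 1 2 3 4 4 5 5
  i=6: 1 2 3 4 5 5 6 6
  i=7: 1 2 3 4 5 5 6 7
  i=8: 1 2 3 4 5 6 7 8

second differences of R give the permutation w = (7, 4, 3, 5, 2, 1, 8, 6).

5 SE-corners of the 15-cell Rothe diagram give Ess(w):

[(1, 6, 0), (2, 3, 0), (4, 2, 0), (5, 1, 0), (7, 6, 5)]


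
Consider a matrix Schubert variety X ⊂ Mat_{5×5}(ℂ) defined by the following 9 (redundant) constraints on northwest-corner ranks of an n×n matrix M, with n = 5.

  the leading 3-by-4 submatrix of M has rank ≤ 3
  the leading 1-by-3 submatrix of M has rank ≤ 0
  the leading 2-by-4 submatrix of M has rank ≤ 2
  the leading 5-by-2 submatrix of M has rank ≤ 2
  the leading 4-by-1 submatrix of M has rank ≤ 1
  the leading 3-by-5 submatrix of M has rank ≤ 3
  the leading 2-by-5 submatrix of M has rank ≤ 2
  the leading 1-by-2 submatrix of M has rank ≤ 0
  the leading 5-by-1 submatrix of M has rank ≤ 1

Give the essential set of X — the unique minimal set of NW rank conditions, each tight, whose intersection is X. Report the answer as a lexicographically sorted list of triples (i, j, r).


Recovering R(i,j) via the rank-extension bound from the 9 conditions:

  i=1: 0, 0, 0, 1, 1
  i=2: 1, 1, 1, 2, 2
  i=3: 1, 2, 2, 3, 3
  i=4: 1, 2, 3, 4, 4
  i=5: 1, 2, 3, 4, 5

giving w = (4, 1, 2, 3, 5) via Δ²R.

1 SE-corner of the 3-cell Rothe diagram gives Ess(w):

[(1, 3, 0)]


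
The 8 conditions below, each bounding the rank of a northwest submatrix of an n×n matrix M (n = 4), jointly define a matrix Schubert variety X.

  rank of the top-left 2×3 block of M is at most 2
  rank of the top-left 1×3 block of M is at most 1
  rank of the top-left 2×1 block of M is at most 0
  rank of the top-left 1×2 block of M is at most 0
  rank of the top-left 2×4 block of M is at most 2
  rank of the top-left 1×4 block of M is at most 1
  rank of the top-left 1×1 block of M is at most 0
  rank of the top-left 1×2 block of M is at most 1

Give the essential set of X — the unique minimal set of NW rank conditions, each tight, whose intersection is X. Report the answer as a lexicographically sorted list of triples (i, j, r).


Rank table r_w(4×4) implied by the 8 constraints:

  row 1: 0 0 1 1
  row 2: 0 1 2 2
  row 3: 1 2 3 3
  row 4: 1 2 3 4

the unique w with this rank table is (3, 2, 1, 4).

ℓ(w)=3; the 2 essential cells (i,j,r):

[(1, 2, 0), (2, 1, 0)]


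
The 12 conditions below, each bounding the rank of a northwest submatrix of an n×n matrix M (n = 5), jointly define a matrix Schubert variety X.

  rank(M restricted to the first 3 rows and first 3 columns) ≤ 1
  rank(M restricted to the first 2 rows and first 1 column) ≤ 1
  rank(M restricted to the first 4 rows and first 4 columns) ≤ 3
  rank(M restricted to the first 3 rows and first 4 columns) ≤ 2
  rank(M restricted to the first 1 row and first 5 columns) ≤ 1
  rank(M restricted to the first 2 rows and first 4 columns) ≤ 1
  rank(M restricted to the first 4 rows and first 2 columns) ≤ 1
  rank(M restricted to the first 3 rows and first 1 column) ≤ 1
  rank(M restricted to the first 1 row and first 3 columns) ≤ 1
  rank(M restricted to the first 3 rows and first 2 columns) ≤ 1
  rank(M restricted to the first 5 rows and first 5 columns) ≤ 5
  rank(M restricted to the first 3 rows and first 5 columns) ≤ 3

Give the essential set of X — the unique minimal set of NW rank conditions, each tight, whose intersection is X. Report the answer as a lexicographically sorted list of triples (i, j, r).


Rank table r_w(5×5) implied by the 12 constraints:

  R[1]: 1, 1, 1, 1, 1
  R[2]: 1, 1, 1, 1, 2
  R[3]: 1, 1, 1, 2, 3
  R[4]: 1, 1, 2, 3, 4
  R[5]: 1, 2, 3, 4, 5

giving w = (1, 5, 4, 3, 2) via Δ²R.

Fulton essential set (3 of the 6 Rothe cells):

[(2, 4, 1), (3, 3, 1), (4, 2, 1)]


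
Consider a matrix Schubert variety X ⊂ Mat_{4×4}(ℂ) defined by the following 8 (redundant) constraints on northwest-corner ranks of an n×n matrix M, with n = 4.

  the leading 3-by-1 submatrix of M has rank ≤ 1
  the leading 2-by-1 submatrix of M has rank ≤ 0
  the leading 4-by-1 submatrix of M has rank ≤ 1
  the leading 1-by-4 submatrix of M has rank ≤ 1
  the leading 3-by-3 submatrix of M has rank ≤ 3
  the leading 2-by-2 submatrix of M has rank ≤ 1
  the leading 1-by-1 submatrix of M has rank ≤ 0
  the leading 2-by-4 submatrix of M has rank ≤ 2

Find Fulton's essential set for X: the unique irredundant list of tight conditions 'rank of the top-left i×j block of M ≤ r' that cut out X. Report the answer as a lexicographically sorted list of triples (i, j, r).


Computing R[i][j] = min implied NW-rank bound (n=4, 8 conditions):

  row 1: 0 1 1 1
  row 2: 0 1 2 2
  row 3: 1 2 3 3
  row 4: 1 2 3 4

reading off 1-entries of Δ²R: w = (2, 3, 1, 4).

Fulton essential set (1 of the 2 Rothe cells):

[(2, 1, 0)]


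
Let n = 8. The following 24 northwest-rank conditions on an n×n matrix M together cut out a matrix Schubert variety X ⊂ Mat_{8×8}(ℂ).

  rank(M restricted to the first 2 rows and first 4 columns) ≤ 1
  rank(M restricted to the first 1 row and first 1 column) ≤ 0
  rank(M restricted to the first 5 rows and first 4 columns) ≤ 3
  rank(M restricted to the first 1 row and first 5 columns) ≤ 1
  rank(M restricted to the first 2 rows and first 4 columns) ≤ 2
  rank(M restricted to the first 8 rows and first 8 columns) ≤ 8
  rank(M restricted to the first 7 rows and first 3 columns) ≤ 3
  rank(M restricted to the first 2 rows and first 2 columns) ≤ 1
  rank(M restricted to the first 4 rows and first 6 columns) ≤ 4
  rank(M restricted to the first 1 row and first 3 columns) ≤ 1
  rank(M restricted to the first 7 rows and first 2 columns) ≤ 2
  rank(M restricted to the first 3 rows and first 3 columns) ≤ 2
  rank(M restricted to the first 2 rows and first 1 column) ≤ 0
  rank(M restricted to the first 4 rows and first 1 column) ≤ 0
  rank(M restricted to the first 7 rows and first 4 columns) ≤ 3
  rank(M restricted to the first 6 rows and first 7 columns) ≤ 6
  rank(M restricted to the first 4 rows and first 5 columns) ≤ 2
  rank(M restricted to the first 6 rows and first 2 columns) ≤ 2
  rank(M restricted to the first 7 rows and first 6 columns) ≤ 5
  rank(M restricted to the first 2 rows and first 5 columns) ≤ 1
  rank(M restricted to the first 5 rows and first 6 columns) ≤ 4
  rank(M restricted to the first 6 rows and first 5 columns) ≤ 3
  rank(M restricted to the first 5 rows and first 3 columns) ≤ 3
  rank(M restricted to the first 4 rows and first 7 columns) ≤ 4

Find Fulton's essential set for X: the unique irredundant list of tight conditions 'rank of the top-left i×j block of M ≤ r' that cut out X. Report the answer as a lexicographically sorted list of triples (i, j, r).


Rank table r_w(8×8) implied by the 24 constraints:

  row 1: 0  1  1  1  1  1  1  1
  row 2: 0  1  1  1  1  2  2  2
  row 3: 0  1  2  2  2  3  3  3
  row 4: 0  1  2  2  2  3  4  4
  row 5: 1  2  3  3  3  4  5  5
  row 6: 1  2  3  3  3  4  5  6
  row 7: 1  2  3  3  4  5  6  7
  row 8: 1  2  3  4  5  6  7  8

the unique w with this rank table is (2, 6, 3, 7, 1, 8, 5, 4).

D(w) has 12 cells with 5 SE-corners; essential set:

[(2, 5, 1), (4, 1, 0), (4, 5, 2), (6, 5, 3), (7, 4, 3)]


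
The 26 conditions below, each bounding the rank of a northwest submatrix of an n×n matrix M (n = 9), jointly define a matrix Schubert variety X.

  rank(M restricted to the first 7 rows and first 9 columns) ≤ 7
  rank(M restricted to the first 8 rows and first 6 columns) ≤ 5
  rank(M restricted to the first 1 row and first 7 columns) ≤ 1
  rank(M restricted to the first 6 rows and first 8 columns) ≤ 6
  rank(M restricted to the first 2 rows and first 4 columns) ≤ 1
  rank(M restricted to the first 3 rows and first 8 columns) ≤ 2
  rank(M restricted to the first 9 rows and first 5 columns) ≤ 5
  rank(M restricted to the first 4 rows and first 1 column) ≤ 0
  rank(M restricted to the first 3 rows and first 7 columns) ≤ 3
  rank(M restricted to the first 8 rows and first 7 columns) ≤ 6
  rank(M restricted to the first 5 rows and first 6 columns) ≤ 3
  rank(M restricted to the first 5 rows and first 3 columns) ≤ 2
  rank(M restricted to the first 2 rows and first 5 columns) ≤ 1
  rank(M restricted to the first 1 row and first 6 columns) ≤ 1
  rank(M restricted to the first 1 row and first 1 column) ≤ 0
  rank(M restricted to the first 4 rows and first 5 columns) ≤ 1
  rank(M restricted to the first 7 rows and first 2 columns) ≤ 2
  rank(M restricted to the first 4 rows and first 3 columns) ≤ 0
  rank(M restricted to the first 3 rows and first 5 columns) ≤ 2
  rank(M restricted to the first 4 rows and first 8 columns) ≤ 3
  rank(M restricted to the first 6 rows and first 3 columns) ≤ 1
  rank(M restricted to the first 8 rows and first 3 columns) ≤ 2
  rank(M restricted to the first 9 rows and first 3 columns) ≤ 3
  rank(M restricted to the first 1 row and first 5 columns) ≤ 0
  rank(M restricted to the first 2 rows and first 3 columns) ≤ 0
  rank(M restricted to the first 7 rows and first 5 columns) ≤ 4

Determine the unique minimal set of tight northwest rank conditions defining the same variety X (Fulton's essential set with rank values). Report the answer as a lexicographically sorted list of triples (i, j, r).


Rank table r_w(9×9) implied by the 26 constraints:

  row 1: 0 | 0 | 0 | 0 | 0 | 1 | 1 | 1 | 1
  row 2: 0 | 0 | 0 | 1 | 1 | 2 | 2 | 2 | 2
  row 3: 0 | 0 | 0 | 1 | 1 | 2 | 2 | 2 | 3
  row 4: 0 | 0 | 0 | 1 | 1 | 2 | 3 | 3 | 4
  row 5: 1 | 1 | 1 | 2 | 2 | 3 | 4 | 4 | 5
  row 6: 1 | 1 | 1 | 2 | 3 | 4 | 5 | 5 | 6
  row 7: 1 | 2 | 2 | 3 | 4 | 5 | 6 | 6 | 7
  row 8: 1 | 2 | 2 | 3 | 4 | 5 | 6 | 7 | 8
  row 9: 1 | 2 | 3 | 4 | 5 | 6 | 7 | 8 | 9

hence w(1..9) = (6, 4, 9, 7, 1, 5, 2, 8, 3).

ℓ(w)=21; the 6 essential cells (i,j,r):

[(1, 5, 0), (3, 8, 2), (4, 3, 0), (4, 5, 1), (6, 3, 1), (8, 3, 2)]


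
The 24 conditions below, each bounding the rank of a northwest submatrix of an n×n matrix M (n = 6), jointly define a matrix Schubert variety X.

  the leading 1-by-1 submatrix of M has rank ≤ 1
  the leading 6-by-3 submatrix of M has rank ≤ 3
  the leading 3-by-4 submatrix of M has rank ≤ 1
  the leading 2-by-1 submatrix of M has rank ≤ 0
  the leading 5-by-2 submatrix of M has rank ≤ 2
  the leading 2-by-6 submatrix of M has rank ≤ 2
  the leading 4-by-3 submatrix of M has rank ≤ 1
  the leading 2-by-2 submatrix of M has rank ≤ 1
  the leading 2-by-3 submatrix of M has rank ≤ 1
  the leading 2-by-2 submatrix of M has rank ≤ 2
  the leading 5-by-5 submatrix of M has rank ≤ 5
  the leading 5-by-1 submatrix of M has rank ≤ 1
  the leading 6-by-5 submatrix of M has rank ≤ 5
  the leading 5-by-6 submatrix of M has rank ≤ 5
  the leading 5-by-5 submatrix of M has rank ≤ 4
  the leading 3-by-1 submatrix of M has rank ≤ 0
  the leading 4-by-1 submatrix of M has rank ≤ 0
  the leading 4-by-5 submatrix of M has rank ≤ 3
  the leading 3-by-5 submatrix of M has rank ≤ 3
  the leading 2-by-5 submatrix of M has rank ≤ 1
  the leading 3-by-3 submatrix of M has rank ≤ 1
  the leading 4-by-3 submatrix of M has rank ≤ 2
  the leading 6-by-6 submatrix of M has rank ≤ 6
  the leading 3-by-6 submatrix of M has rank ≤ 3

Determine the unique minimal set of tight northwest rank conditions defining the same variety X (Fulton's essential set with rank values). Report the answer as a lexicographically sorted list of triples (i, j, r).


Computing R[i][j] = min implied NW-rank bound (n=6, 24 conditions):

  row 1: 0  1  1  1  1  1
  row 2: 0  1  1  1  1  2
  row 3: 0  1  1  1  2  3
  row 4: 0  1  1  2  3  4
  row 5: 1  2  2  3  4  5
  row 6: 1  2  3  4  5  6

hence w(1..6) = (2, 6, 5, 4, 1, 3).

|D(w)|=10, |Ess(w)|=4:

[(2, 5, 1), (3, 4, 1), (4, 1, 0), (4, 3, 1)]


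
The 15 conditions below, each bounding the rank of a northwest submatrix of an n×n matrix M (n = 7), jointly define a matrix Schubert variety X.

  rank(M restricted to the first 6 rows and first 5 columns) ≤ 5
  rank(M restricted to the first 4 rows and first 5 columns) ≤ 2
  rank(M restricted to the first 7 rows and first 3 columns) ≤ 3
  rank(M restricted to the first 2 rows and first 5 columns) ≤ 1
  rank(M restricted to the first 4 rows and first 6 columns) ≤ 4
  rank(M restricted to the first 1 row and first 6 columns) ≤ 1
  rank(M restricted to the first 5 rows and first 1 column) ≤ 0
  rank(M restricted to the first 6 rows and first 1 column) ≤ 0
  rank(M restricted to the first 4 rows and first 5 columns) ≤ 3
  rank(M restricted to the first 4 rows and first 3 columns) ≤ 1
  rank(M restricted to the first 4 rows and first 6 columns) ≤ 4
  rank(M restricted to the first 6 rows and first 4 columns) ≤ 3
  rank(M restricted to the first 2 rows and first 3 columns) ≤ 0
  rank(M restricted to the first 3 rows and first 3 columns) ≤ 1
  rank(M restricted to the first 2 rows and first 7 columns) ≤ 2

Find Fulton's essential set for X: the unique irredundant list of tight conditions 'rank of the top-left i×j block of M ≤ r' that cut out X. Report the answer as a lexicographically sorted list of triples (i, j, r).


Recovering R(i,j) via the rank-extension bound from the 15 conditions:

  R[1]: 0  0  0  1  1  1  1
  R[2]: 0  0  0  1  1  2  2
  R[3]: 0  1  1  2  2  3  3
  R[4]: 0  1  1  2  2  3  4
  R[5]: 0  1  2  3  3  4  5
  R[6]: 0  1  2  3  4  5  6
  R[7]: 1  2  3  4  5  6  7

the unique w with this rank table is (4, 6, 2, 7, 3, 5, 1).

D(w) has 13 cells with 5 SE-corners; essential set:

[(2, 3, 0), (2, 5, 1), (4, 3, 1), (4, 5, 2), (6, 1, 0)]


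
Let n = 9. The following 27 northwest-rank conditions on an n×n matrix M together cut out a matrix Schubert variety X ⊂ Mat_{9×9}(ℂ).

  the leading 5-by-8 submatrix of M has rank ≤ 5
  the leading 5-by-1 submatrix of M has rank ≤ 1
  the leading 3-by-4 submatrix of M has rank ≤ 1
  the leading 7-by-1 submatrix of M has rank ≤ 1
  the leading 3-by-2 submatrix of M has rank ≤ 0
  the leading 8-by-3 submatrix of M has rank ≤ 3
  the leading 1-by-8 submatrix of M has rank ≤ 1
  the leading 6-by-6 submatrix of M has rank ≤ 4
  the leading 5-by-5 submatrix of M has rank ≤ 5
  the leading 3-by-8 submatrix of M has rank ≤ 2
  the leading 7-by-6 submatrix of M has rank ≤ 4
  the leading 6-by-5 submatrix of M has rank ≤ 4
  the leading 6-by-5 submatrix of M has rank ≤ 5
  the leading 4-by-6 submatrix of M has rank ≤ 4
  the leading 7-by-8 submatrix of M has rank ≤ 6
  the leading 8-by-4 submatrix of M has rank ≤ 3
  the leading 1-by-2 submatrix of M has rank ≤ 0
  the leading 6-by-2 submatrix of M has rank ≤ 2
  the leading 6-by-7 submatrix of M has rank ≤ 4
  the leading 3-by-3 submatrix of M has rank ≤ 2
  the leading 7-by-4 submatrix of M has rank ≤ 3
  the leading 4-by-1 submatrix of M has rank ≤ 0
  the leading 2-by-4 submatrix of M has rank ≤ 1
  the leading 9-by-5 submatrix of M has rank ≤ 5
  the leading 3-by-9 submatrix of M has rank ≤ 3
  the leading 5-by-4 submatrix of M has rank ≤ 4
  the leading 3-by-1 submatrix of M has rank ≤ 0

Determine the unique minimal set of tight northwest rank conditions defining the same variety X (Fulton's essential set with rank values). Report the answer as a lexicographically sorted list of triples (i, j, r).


Rank table r_w(9×9) implied by the 27 constraints:

  0 | 0 | 1 | 1 | 1 | 1 | 1 | 1 | 1
  0 | 0 | 1 | 1 | 2 | 2 | 2 | 2 | 2
  0 | 0 | 1 | 1 | 2 | 2 | 2 | 2 | 3
  0 | 1 | 2 | 2 | 3 | 3 | 3 | 3 | 4
  1 | 2 | 3 | 3 | 4 | 4 | 4 | 4 | 5
  1 | 2 | 3 | 3 | 4 | 4 | 4 | 5 | 6
  1 | 2 | 3 | 3 | 4 | 4 | 5 | 6 | 7
  1 | 2 | 3 | 3 | 4 | 5 | 6 | 7 | 8
  1 | 2 | 3 | 4 | 5 | 6 | 7 | 8 | 9

second differences of R give the permutation w = (3, 5, 9, 2, 1, 8, 7, 6, 4).

ℓ(w)=18; the 7 essential cells (i,j,r):

[(3, 2, 0), (3, 4, 1), (3, 8, 2), (4, 1, 0), (6, 7, 4), (7, 6, 4), (8, 4, 3)]


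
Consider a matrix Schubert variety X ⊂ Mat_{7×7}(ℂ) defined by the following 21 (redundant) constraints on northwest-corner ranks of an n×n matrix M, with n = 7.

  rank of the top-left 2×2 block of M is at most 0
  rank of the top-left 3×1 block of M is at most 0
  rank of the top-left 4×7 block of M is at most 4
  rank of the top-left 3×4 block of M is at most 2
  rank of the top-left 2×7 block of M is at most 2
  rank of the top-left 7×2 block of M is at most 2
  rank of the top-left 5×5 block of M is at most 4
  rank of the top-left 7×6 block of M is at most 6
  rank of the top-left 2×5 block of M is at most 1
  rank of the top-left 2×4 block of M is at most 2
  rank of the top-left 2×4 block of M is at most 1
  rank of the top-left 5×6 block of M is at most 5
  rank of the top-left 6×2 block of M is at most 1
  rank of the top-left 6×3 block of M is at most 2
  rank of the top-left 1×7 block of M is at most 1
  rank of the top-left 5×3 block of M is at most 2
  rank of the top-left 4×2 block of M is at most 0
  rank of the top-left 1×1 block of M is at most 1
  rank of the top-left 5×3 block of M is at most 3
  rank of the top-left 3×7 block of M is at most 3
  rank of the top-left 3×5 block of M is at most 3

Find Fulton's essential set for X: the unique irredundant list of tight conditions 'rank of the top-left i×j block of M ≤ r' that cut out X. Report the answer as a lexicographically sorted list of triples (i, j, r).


Reconstructing r_w from the 21 given conditions:

  0, 0, 1, 1, 1, 1, 1
  0, 0, 1, 1, 1, 2, 2
  0, 0, 1, 2, 2, 3, 3
  0, 0, 1, 2, 3, 4, 4
  1, 1, 2, 3, 4, 5, 5
  1, 1, 2, 3, 4, 5, 6
  1, 2, 3, 4, 5, 6, 7

reading off 1-entries of Δ²R: w = (3, 6, 4, 5, 1, 7, 2).

3 SE-corners of the 11-cell Rothe diagram give Ess(w):

[(2, 5, 1), (4, 2, 0), (6, 2, 1)]


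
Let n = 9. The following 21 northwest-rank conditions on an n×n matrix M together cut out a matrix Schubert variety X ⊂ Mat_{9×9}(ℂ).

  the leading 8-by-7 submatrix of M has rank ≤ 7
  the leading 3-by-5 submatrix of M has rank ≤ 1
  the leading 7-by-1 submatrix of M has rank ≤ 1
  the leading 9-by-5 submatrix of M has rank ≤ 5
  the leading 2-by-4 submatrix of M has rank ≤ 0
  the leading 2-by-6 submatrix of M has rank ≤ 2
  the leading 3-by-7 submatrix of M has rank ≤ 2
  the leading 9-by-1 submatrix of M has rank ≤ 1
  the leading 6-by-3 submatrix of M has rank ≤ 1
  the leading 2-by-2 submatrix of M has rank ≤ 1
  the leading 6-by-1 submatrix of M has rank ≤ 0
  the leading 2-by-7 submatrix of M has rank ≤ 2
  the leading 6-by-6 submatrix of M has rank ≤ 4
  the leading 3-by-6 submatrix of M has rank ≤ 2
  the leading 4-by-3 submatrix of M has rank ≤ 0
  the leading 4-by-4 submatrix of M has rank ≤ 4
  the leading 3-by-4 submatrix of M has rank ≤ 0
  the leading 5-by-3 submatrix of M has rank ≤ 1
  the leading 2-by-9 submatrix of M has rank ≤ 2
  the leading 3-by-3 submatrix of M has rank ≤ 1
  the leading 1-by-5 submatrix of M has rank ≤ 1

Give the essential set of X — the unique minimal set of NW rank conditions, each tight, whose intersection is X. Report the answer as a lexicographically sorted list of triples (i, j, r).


The tightest implied rank at each (i,j), from the 21 conditions:

  R[1]: 0 0 0 0 1 1 1 1 1
  R[2]: 0 0 0 0 1 2 2 2 2
  R[3]: 0 0 0 0 1 2 2 3 3
  R[4]: 0 0 0 1 2 3 3 4 4
  R[5]: 0 1 1 2 3 4 4 5 5
  R[6]: 0 1 1 2 3 4 5 6 6
  R[7]: 1 2 2 3 4 5 6 7 7
  R[8]: 1 2 3 4 5 6 7 8 8
  R[9]: 1 2 3 4 5 6 7 8 9

the unique w with this rank table is (5, 6, 8, 4, 2, 7, 1, 3, 9).

5 SE-corners of the 19-cell Rothe diagram give Ess(w):

[(3, 4, 0), (3, 7, 2), (4, 3, 0), (6, 1, 0), (6, 3, 1)]


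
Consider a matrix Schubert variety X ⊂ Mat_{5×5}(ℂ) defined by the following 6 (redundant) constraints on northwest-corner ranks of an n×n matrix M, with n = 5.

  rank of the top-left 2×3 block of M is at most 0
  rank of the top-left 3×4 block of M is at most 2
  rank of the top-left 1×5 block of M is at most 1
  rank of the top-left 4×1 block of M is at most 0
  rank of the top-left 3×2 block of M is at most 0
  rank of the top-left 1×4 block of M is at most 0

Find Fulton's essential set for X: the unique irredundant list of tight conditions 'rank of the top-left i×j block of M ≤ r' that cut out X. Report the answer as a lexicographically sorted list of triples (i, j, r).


Reconstructing r_w from the 6 given conditions:

  row 1: 0 | 0 | 0 | 0 | 1
  row 2: 0 | 0 | 0 | 1 | 2
  row 3: 0 | 0 | 1 | 2 | 3
  row 4: 0 | 1 | 2 | 3 | 4
  row 5: 1 | 2 | 3 | 4 | 5

the unique w with this rank table is (5, 4, 3, 2, 1).

ℓ(w)=10; the 4 essential cells (i,j,r):

[(1, 4, 0), (2, 3, 0), (3, 2, 0), (4, 1, 0)]


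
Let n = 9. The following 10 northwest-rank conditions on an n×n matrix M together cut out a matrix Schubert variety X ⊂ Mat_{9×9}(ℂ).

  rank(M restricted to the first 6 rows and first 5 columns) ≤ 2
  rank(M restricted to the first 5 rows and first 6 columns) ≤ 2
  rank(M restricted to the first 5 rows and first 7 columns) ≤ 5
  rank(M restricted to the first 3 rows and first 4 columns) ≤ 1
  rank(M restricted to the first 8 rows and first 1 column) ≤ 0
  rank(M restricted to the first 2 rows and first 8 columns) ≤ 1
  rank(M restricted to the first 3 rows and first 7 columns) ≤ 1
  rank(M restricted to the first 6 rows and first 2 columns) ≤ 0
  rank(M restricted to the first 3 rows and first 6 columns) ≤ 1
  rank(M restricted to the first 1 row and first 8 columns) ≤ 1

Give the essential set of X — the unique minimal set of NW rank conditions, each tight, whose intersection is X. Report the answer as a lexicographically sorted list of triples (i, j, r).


Reconstructing r_w from the 10 given conditions:

  R[1]: 0, 0, 1, 1, 1, 1, 1, 1, 1
  R[2]: 0, 0, 1, 1, 1, 1, 1, 1, 2
  R[3]: 0, 0, 1, 1, 1, 1, 1, 2, 3
  R[4]: 0, 0, 1, 2, 2, 2, 2, 3, 4
  R[5]: 0, 0, 1, 2, 2, 2, 3, 4, 5
  R[6]: 0, 0, 1, 2, 2, 3, 4, 5, 6
  R[7]: 0, 1, 2, 3, 3, 4, 5, 6, 7
  R[8]: 0, 1, 2, 3, 4, 5, 6, 7, 8
  R[9]: 1, 2, 3, 4, 5, 6, 7, 8, 9

the unique w with this rank table is (3, 9, 8, 4, 7, 6, 2, 5, 1).

Rothe diagram D(w) (26 cells), 6 SE-corners (essential conditions):

[(2, 8, 1), (3, 7, 1), (5, 6, 2), (6, 2, 0), (6, 5, 2), (8, 1, 0)]


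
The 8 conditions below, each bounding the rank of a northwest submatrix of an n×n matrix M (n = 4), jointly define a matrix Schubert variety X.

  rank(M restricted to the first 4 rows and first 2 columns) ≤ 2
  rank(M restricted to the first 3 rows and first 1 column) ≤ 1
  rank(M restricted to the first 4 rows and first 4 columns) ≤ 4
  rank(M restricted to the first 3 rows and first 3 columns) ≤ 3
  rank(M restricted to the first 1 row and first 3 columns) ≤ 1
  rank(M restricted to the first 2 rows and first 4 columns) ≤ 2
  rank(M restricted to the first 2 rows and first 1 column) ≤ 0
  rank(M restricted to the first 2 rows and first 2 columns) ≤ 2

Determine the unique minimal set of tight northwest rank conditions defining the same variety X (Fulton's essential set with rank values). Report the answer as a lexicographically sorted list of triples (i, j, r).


Reconstructing r_w from the 8 given conditions:

  0 | 1 | 1 | 1
  0 | 1 | 2 | 2
  1 | 2 | 3 | 3
  1 | 2 | 3 | 4

the unique w with this rank table is (2, 3, 1, 4).

1 SE-corner of the 2-cell Rothe diagram gives Ess(w):

[(2, 1, 0)]


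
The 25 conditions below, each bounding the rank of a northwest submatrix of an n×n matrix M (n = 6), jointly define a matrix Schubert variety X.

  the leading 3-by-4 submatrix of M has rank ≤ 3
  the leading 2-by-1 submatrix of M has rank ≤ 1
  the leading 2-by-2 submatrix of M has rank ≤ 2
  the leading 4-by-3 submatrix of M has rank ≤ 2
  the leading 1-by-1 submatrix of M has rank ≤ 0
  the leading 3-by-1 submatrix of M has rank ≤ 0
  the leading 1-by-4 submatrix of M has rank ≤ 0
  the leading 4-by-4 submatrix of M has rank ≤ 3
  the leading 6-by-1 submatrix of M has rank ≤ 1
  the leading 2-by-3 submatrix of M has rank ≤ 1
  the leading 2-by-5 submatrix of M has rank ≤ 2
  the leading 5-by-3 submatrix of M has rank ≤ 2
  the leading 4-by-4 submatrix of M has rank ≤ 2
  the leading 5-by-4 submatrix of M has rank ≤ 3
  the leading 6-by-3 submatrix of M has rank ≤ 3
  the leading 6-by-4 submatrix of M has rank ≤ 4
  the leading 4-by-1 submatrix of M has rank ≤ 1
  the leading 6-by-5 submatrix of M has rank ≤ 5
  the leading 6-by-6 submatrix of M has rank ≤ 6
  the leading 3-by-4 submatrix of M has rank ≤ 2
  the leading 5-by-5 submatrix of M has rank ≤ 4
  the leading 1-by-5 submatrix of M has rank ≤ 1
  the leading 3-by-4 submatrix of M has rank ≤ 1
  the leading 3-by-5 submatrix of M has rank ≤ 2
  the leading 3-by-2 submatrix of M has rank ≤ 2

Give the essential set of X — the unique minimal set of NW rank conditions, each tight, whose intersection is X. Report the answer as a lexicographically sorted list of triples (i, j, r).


Rank table r_w(6×6) implied by the 25 constraints:

  0, 0, 0, 0, 1, 1
  0, 1, 1, 1, 2, 2
  0, 1, 1, 1, 2, 3
  1, 2, 2, 2, 3, 4
  1, 2, 2, 3, 4, 5
  1, 2, 3, 4, 5, 6

second differences of R give the permutation w = (5, 2, 6, 1, 4, 3).

D(w) has 9 cells with 4 SE-corners; essential set:

[(1, 4, 0), (3, 1, 0), (3, 4, 1), (5, 3, 2)]


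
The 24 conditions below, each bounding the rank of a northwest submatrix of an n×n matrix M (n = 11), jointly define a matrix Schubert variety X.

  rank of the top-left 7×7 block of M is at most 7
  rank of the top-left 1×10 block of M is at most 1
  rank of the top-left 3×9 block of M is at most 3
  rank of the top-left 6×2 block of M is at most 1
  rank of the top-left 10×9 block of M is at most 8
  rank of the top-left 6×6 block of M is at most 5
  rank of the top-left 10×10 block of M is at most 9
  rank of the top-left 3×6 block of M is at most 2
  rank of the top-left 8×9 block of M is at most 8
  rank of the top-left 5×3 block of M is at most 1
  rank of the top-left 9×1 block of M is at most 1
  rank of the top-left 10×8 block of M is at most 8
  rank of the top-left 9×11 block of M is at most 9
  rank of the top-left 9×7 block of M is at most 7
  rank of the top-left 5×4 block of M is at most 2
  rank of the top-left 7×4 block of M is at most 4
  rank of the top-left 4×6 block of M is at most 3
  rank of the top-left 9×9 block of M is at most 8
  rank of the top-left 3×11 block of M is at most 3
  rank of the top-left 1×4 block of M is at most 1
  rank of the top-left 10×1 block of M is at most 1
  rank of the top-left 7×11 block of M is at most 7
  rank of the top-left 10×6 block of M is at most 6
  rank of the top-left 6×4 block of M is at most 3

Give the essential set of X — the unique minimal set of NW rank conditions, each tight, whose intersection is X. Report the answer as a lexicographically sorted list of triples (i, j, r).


Computing R[i][j] = min implied NW-rank bound (n=11, 24 conditions):

  i=1: 1, 1, 1, 1, 1, 1, 1, 1, 1, 1, 1
  i=2: 1, 1, 1, 2, 2, 2, 2, 2, 2, 2, 2
  i=3: 1, 1, 1, 2, 2, 2, 3, 3, 3, 3, 3
  i=4: 1, 1, 1, 2, 3, 3, 4, 4, 4, 4, 4
  i=5: 1, 1, 1, 2, 3, 4, 5, 5, 5, 5, 5
  i=6: 1, 1, 2, 3, 4, 5, 6, 6, 6, 6, 6
  i=7: 1, 2, 3, 4, 5, 6, 7, 7, 7, 7, 7
  i=8: 1, 2, 3, 4, 5, 6, 7, 8, 8, 8, 8
  i=9: 1, 2, 3, 4, 5, 6, 7, 8, 8, 9, 9
  i=10: 1, 2, 3, 4, 5, 6, 7, 8, 8, 9, 10
  i=11: 1, 2, 3, 4, 5, 6, 7, 8, 9, 10, 11

hence w(1..11) = (1, 4, 7, 5, 6, 3, 2, 8, 10, 11, 9).

|D(w)|=13, |Ess(w)|=4:

[(3, 6, 2), (5, 3, 1), (6, 2, 1), (10, 9, 8)]


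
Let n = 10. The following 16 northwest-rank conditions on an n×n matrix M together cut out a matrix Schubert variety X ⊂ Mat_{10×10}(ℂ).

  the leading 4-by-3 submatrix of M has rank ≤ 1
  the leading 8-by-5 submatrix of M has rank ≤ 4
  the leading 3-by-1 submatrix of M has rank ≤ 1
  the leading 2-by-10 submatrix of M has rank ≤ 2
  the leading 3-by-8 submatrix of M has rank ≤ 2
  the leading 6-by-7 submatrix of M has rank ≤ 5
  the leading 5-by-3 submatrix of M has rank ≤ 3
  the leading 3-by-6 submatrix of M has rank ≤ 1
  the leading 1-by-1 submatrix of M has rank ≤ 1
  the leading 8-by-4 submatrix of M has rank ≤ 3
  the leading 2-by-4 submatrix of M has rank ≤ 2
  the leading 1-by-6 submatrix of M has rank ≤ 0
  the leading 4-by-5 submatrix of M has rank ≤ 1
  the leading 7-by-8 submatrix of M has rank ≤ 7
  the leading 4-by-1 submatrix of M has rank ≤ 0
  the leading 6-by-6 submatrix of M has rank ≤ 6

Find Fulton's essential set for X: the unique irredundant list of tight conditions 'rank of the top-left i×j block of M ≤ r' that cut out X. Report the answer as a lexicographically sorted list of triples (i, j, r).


Rank table r_w(10×10) implied by the 16 constraints:

  R[1]: 0 | 0 | 0 | 0 | 0 | 0 | 1 | 1 | 1 | 1
  R[2]: 0 | 1 | 1 | 1 | 1 | 1 | 2 | 2 | 2 | 2
  R[3]: 0 | 1 | 1 | 1 | 1 | 1 | 2 | 2 | 3 | 3
  R[4]: 0 | 1 | 1 | 1 | 1 | 2 | 3 | 3 | 4 | 4
  R[5]: 1 | 2 | 2 | 2 | 2 | 3 | 4 | 4 | 5 | 5
  R[6]: 1 | 2 | 3 | 3 | 3 | 4 | 5 | 5 | 6 | 6
  R[7]: 1 | 2 | 3 | 3 | 4 | 5 | 6 | 6 | 7 | 7
  R[8]: 1 | 2 | 3 | 3 | 4 | 5 | 6 | 7 | 8 | 8
  R[9]: 1 | 2 | 3 | 4 | 5 | 6 | 7 | 8 | 9 | 9
  R[10]: 1 | 2 | 3 | 4 | 5 | 6 | 7 | 8 | 9 | 10

the unique w with this rank table is (7, 2, 9, 6, 1, 3, 5, 8, 4, 10).

|D(w)|=19, |Ess(w)|=6:

[(1, 6, 0), (3, 6, 1), (3, 8, 2), (4, 1, 0), (4, 5, 1), (8, 4, 3)]


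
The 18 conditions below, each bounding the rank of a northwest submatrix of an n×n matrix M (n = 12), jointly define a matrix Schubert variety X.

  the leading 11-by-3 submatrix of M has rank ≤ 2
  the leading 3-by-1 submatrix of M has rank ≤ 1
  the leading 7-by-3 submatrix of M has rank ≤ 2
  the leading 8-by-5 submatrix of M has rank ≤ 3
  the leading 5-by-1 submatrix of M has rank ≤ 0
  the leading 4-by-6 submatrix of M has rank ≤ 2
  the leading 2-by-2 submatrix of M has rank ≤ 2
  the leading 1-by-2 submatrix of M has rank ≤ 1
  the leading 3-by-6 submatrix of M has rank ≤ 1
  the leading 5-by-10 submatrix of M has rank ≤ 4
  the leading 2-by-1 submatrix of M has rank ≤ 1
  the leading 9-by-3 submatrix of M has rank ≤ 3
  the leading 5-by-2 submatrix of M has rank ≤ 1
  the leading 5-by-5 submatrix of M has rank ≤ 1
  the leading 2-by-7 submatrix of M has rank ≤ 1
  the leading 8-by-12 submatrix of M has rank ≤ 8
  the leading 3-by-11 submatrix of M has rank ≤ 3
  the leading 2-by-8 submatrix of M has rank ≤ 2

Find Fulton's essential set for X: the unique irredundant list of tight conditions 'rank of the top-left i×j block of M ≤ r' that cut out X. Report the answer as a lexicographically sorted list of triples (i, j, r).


Rank table r_w(12×12) implied by the 18 constraints:

  R[1]: 0 | 1 | 1 | 1 | 1 | 1 | 1 | 1 | 1 | 1 | 1 | 1
  R[2]: 0 | 1 | 1 | 1 | 1 | 1 | 1 | 2 | 2 | 2 | 2 | 2
  R[3]: 0 | 1 | 1 | 1 | 1 | 1 | 2 | 3 | 3 | 3 | 3 | 3
  R[4]: 0 | 1 | 1 | 1 | 1 | 2 | 3 | 4 | 4 | 4 | 4 | 4
  R[5]: 0 | 1 | 1 | 1 | 1 | 2 | 3 | 4 | 4 | 4 | 5 | 5
  R[6]: 1 | 2 | 2 | 2 | 2 | 3 | 4 | 5 | 5 | 5 | 6 | 6
  R[7]: 1 | 2 | 2 | 3 | 3 | 4 | 5 | 6 | 6 | 6 | 7 | 7
  R[8]: 1 | 2 | 2 | 3 | 3 | 4 | 5 | 6 | 7 | 7 | 8 | 8
  R[9]: 1 | 2 | 2 | 3 | 4 | 5 | 6 | 7 | 8 | 8 | 9 | 9
  R[10]: 1 | 2 | 2 | 3 | 4 | 5 | 6 | 7 | 8 | 9 | 10 | 10
  R[11]: 1 | 2 | 2 | 3 | 4 | 5 | 6 | 7 | 8 | 9 | 10 | 11
  R[12]: 1 | 2 | 3 | 4 | 5 | 6 | 7 | 8 | 9 | 10 | 11 | 12

hence w(1..12) = (2, 8, 7, 6, 11, 1, 4, 9, 5, 10, 12, 3).

Rothe diagram D(w) (28 cells), 7 SE-corners (essential conditions):

[(2, 7, 1), (3, 6, 1), (5, 1, 0), (5, 5, 1), (5, 10, 4), (8, 5, 3), (11, 3, 2)]


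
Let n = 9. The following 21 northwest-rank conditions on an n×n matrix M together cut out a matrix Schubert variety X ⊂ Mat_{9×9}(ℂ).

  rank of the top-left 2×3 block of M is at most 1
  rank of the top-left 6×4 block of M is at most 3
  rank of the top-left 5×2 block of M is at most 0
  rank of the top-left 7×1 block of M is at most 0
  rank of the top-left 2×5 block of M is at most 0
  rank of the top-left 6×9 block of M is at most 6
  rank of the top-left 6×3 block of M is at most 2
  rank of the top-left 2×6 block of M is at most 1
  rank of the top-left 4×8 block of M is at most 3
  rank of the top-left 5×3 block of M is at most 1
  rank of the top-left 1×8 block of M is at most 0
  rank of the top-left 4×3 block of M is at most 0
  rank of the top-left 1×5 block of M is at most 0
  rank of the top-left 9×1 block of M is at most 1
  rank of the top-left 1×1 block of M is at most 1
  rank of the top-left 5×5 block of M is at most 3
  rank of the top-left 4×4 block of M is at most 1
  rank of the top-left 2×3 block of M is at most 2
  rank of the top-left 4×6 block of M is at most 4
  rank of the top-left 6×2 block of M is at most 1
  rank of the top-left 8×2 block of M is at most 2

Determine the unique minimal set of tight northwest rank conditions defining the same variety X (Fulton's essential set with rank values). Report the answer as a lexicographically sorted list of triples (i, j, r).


Computing R[i][j] = min implied NW-rank bound (n=9, 21 conditions):

  0 0 0 0 0 0 0 0 1
  0 0 0 0 0 1 1 1 2
  0 0 0 1 1 2 2 2 3
  0 0 0 1 2 3 3 3 4
  0 0 1 2 3 4 4 4 5
  0 1 2 3 4 5 5 5 6
  0 1 2 3 4 5 6 6 7
  1 2 3 4 5 6 7 7 8
  1 2 3 4 5 6 7 8 9

second differences of R give the permutation w = (9, 6, 4, 5, 3, 2, 7, 1, 8).

Rothe diagram D(w) (23 cells), 5 SE-corners (essential conditions):

[(1, 8, 0), (2, 5, 0), (4, 3, 0), (5, 2, 0), (7, 1, 0)]


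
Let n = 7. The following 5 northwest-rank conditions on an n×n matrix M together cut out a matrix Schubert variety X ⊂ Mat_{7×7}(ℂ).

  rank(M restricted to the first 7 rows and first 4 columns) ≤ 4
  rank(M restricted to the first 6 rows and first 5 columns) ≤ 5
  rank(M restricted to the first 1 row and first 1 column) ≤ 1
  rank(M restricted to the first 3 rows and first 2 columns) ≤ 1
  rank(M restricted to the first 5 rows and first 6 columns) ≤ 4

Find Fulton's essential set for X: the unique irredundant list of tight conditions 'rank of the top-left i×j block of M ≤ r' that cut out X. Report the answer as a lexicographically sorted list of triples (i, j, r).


Computing R[i][j] = min implied NW-rank bound (n=7, 5 conditions):

  i=1: 1 | 1 | 1 | 1 | 1 | 1 | 1
  i=2: 1 | 1 | 2 | 2 | 2 | 2 | 2
  i=3: 1 | 1 | 2 | 3 | 3 | 3 | 3
  i=4: 1 | 2 | 3 | 4 | 4 | 4 | 4
  i=5: 1 | 2 | 3 | 4 | 4 | 4 | 5
  i=6: 1 | 2 | 3 | 4 | 5 | 5 | 6
  i=7: 1 | 2 | 3 | 4 | 5 | 6 | 7

reading off 1-entries of Δ²R: w = (1, 3, 4, 2, 7, 5, 6).

D(w) has 4 cells with 2 SE-corners; essential set:

[(3, 2, 1), (5, 6, 4)]


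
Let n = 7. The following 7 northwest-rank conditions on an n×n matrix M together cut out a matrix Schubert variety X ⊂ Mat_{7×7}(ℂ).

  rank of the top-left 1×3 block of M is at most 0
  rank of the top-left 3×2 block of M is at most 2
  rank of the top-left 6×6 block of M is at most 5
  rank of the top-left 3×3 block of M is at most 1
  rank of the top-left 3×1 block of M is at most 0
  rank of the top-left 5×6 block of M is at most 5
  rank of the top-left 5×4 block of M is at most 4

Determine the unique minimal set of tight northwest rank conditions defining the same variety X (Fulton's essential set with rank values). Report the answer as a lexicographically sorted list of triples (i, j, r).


Recovering R(i,j) via the rank-extension bound from the 7 conditions:

  0, 0, 0, 1, 1, 1, 1
  0, 1, 1, 2, 2, 2, 2
  0, 1, 1, 2, 3, 3, 3
  1, 2, 2, 3, 4, 4, 4
  1, 2, 3, 4, 5, 5, 5
  1, 2, 3, 4, 5, 5, 6
  1, 2, 3, 4, 5, 6, 7

giving w = (4, 2, 5, 1, 3, 7, 6) via Δ²R.

Rothe diagram D(w) (7 cells), 4 SE-corners (essential conditions):

[(1, 3, 0), (3, 1, 0), (3, 3, 1), (6, 6, 5)]


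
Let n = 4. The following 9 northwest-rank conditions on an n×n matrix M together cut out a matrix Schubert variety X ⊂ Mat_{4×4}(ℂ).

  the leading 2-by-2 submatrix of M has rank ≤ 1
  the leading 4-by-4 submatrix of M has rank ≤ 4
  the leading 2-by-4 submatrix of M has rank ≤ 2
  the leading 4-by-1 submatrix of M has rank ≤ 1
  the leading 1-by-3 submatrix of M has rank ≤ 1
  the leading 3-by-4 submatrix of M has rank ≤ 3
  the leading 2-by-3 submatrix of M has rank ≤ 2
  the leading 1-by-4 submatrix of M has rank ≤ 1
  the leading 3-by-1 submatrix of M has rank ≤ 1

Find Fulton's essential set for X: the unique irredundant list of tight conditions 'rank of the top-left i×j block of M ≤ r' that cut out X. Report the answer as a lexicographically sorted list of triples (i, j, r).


Recovering R(i,j) via the rank-extension bound from the 9 conditions:

  row 1: 1  1  1  1
  row 2: 1  1  2  2
  row 3: 1  2  3  3
  row 4: 1  2  3  4

giving w = (1, 3, 2, 4) via Δ²R.

Rothe diagram D(w) (1 cell), 1 SE-corner (essential condition):

[(2, 2, 1)]


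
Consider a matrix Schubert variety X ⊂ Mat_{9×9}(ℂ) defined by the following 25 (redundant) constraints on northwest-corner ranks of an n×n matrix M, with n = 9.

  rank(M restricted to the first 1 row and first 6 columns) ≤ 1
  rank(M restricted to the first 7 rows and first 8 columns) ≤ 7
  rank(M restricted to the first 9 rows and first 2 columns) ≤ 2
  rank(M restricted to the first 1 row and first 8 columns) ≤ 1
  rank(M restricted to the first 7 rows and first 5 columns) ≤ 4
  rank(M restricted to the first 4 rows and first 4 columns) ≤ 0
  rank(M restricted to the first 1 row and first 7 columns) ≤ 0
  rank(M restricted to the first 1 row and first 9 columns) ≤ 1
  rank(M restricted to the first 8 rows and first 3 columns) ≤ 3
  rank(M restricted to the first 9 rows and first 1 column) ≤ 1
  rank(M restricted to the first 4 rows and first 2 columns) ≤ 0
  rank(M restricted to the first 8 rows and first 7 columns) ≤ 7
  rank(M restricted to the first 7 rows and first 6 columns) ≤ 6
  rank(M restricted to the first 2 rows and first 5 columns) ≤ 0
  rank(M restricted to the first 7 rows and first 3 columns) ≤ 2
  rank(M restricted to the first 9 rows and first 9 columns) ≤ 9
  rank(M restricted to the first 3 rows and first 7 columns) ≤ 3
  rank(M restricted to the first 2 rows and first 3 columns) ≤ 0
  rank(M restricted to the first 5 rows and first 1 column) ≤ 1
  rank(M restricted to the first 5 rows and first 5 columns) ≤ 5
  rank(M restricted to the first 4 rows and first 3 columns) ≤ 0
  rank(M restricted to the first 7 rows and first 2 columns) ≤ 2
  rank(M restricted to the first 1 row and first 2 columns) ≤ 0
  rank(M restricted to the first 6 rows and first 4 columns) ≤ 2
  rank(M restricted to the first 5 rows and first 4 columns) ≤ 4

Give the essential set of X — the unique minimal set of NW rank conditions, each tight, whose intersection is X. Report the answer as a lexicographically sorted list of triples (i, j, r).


Computing R[i][j] = min implied NW-rank bound (n=9, 25 conditions):

  row 1: 0  0  0  0  0  0  0  1  1
  row 2: 0  0  0  0  0  1  1  2  2
  row 3: 0  0  0  0  1  2  2  3  3
  row 4: 0  0  0  0  1  2  3  4  4
  row 5: 1  1  1  1  2  3  4  5  5
  row 6: 1  2  2  2  3  4  5  6  6
  row 7: 1  2  2  3  4  5  6  7  7
  row 8: 1  2  3  4  5  6  7  8  8
  row 9: 1  2  3  4  5  6  7  8  9

hence w(1..9) = (8, 6, 5, 7, 1, 2, 4, 3, 9).

Fulton essential set (4 of the 21 Rothe cells):

[(1, 7, 0), (2, 5, 0), (4, 4, 0), (7, 3, 2)]
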